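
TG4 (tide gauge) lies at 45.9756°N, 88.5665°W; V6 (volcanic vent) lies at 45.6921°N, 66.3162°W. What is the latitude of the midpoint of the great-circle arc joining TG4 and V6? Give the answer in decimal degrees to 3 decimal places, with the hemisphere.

46.377°N

Bx = cos φ₂ cos Δλ = 0.646502,  By = cos φ₂ sin Δλ = 0.264495
φₘ = atan2(sin φ₁ + sin φ₂, √((cos φ₁ + Bx)² + By²)) = 46.37691°
λₘ = λ₁ + atan2(By, cos φ₁ + Bx) = -77.41265°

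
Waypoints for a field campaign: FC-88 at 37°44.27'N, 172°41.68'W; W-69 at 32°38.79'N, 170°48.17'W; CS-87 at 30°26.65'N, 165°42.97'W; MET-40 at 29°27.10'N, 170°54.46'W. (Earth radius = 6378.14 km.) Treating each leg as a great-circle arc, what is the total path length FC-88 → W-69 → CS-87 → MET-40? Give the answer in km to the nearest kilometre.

FC-88: φ = +37.73783°, λ = -172.69467°
W-69: φ = +32.64650°, λ = -170.80283°
CS-87: φ = +30.44417°, λ = -165.71617°
MET-40: φ = +29.45167°, λ = -170.90767°
FC-88→W-69: c = 0.092861 rad, d = 592.28 km
W-69→CS-87: c = 0.084849 rad, d = 541.18 km
CS-87→MET-40: c = 0.080390 rad, d = 512.74 km
Total = 592.28 + 541.18 + 512.74 = 1646.20 km

1646 km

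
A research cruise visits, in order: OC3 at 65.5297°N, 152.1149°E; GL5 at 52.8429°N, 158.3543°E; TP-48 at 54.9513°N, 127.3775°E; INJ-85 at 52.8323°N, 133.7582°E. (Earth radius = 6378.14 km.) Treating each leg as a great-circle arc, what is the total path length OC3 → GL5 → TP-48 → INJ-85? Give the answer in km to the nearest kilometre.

3963 km

OC3→GL5: c = 0.228076 rad, d = 1454.70 km
GL5→TP-48: c = 0.318034 rad, d = 2028.46 km
TP-48→INJ-85: c = 0.075291 rad, d = 480.21 km
Total = 1454.70 + 2028.46 + 480.21 = 3963.38 km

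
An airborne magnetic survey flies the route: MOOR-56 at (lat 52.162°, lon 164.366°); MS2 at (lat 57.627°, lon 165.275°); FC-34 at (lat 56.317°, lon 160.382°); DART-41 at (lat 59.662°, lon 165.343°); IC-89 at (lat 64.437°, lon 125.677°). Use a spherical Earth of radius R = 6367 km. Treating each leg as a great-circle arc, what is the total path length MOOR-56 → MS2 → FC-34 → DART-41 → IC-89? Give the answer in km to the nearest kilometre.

MOOR-56→MS2: c = 0.095815 rad, d = 610.06 km
MS2→FC-34: c = 0.051843 rad, d = 330.08 km
FC-34→DART-41: c = 0.074221 rad, d = 472.57 km
DART-41→IC-89: c = 0.329043 rad, d = 2095.02 km
Total = 610.06 + 330.08 + 472.57 + 2095.02 = 3507.72 km

3508 km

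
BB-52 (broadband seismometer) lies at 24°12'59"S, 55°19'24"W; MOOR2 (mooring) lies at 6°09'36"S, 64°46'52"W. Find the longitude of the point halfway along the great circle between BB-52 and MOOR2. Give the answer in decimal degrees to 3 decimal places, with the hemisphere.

BB-52: φ = -24.21639°, λ = -55.32333°
MOOR2: φ = -6.16000°, λ = -64.78111°
Bx = cos φ₂ cos Δλ = 0.980712,  By = cos φ₂ sin Δλ = -0.163372
φₘ = atan2(sin φ₁ + sin φ₂, √((cos φ₁ + Bx)² + By²)) = -15.23757°
λₘ = λ₁ + atan2(By, cos φ₁ + Bx) = -60.25666°

60.257°W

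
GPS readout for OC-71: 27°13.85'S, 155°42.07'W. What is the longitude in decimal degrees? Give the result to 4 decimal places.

155.7012°W

155° + 42.07′/60 = 155 + 0.70117 = 155.7012°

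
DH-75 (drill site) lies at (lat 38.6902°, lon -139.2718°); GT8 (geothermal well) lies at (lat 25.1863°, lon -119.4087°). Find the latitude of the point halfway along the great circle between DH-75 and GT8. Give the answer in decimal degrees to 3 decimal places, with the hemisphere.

Bx = cos φ₂ cos Δλ = 0.851092,  By = cos φ₂ sin Δλ = 0.307471
φₘ = atan2(sin φ₁ + sin φ₂, √((cos φ₁ + Bx)² + By²)) = 32.32574°
λₘ = λ₁ + atan2(By, cos φ₁ + Bx) = -128.59989°

32.326°N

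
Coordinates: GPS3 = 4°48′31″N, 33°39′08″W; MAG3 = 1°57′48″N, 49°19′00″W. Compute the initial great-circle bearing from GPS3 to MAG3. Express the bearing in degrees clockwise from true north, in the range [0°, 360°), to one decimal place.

GPS3: φ = +4.80861°, λ = -33.65222°
MAG3: φ = +1.96333°, λ = -49.31667°
Δλ = -15.6644°
y = sin Δλ · cos φ₂ = -0.269844
x = cos φ₁ sin φ₂ − sin φ₁ cos φ₂ cos Δλ = -0.046527
θ = atan2(y, x) = -99.7829° → 260.2171° (mod 360°)

260.2°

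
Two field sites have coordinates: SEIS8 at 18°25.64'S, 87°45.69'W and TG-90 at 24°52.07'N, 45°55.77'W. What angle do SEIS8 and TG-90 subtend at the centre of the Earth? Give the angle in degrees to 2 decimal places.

59.44°

SEIS8: φ = -18.42733°, λ = -87.76150°
TG-90: φ = +24.86783°, λ = -45.92950°
Δφ = 43.2952°,  Δλ = 41.8320°
a = sin²(Δφ/2) + cos φ₁ cos φ₂ sin²(Δλ/2) = 0.245787
c = 2·arcsin(√a) = 1.037440 rad = 59.4410°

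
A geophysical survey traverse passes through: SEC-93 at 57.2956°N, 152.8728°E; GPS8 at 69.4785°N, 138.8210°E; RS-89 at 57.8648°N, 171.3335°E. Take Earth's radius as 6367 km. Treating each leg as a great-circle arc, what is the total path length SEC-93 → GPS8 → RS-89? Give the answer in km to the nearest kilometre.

SEC-93→GPS8: c = 0.238001 rad, d = 1515.35 km
GPS8→RS-89: c = 0.316590 rad, d = 2015.73 km
Total = 1515.35 + 2015.73 = 3531.08 km

3531 km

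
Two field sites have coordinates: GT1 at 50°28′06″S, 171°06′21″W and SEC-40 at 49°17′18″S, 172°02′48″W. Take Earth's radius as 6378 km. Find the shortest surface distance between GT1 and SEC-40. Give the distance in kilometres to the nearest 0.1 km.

GT1: φ = -50.46833°, λ = -171.10583°
SEC-40: φ = -49.28833°, λ = -172.04667°
Δφ = 1.1800°,  Δλ = -0.9408°
a = sin²(Δφ/2) + cos φ₁ cos φ₂ sin²(Δλ/2) = 0.000134
c = 2·arcsin(√a) = 0.023154 rad = 1.3266°
d = R·c = 6378 × 0.023154 = 147.7 km

147.7 km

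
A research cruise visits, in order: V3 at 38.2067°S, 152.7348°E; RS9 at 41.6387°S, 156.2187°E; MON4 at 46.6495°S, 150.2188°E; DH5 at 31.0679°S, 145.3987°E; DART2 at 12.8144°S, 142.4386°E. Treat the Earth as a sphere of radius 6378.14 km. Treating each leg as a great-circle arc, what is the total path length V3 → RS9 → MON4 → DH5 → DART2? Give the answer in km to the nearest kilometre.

5057 km

V3→RS9: c = 0.075896 rad, d = 484.08 km
RS9→MON4: c = 0.115234 rad, d = 734.98 km
MON4→DH5: c = 0.279587 rad, d = 1783.25 km
DH5→DART2: c = 0.322123 rad, d = 2054.54 km
Total = 484.08 + 734.98 + 1783.25 + 2054.54 = 5056.84 km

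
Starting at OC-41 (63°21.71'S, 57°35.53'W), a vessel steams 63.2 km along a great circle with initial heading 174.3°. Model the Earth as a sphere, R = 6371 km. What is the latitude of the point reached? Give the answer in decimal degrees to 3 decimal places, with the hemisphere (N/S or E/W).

63.927°S

OC-41: φ = -63.36183°, λ = -57.59217°
δ = d/R = 63.2/6371 = 0.009920 rad
φ₂ = arcsin(sin φ₁ cos δ + cos φ₁ sin δ cos θ)
   = arcsin(-0.89386·0.99995 + 0.44835·0.00992·-0.99506) = -63.92734°
λ₂ = λ₁ + atan2(sin θ sin δ cos φ₁, cos δ − sin φ₁ sin φ₂) = -57.46373°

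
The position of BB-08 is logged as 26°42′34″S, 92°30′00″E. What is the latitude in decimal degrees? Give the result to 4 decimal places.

26° + 42′/60 + 34″/3600 = 26 + 0.70000 + 0.00944 = 26.7094°

26.7094°S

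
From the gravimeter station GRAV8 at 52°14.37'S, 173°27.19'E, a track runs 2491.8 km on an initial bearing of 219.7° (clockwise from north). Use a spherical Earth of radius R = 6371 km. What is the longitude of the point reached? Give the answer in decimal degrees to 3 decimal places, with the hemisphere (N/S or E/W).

137.377°E

GRAV8: φ = -52.23950°, λ = +173.45317°
δ = d/R = 2491.8/6371 = 0.391116 rad
φ₂ = arcsin(sin φ₁ cos δ + cos φ₁ sin δ cos θ)
   = arcsin(-0.79058·0.92448 + 0.61236·0.38122·-0.76940) = -65.57298°
λ₂ = λ₁ + atan2(sin θ sin δ cos φ₁, cos δ − sin φ₁ sin φ₂) = 137.37741°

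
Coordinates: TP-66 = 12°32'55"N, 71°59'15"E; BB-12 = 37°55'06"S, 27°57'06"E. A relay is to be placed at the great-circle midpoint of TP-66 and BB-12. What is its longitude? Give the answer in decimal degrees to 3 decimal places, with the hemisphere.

52.426°E

TP-66: φ = +12.54861°, λ = +71.98750°
BB-12: φ = -37.91833°, λ = +27.95167°
Bx = cos φ₂ cos Δλ = 0.567135,  By = cos φ₂ sin Δλ = -0.548362
φₘ = atan2(sin φ₁ + sin φ₂, √((cos φ₁ + Bx)² + By²)) = -13.63469°
λₘ = λ₁ + atan2(By, cos φ₁ + Bx) = 52.42585°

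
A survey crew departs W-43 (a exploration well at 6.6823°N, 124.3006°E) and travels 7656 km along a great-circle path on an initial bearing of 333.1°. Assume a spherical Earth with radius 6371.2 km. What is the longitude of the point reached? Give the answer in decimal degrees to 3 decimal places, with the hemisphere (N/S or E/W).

66.096°E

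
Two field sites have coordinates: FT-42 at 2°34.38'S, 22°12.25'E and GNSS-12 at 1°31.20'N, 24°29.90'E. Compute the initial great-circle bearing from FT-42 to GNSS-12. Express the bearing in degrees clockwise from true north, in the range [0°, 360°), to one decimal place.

29.3°

FT-42: φ = -2.57300°, λ = +22.20417°
GNSS-12: φ = +1.52000°, λ = +24.49833°
Δλ = 2.2942°
y = sin Δλ · cos φ₂ = 0.040016
x = cos φ₁ sin φ₂ − sin φ₁ cos φ₂ cos Δλ = 0.071340
θ = atan2(y, x) = 29.2890° → 29.2890° (mod 360°)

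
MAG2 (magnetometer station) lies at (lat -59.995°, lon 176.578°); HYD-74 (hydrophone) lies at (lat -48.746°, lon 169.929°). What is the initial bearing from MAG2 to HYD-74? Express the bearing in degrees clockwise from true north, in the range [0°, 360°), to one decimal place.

Δλ = -6.6490°
y = sin Δλ · cos φ₂ = -0.076350
x = cos φ₁ sin φ₂ − sin φ₁ cos φ₂ cos Δλ = 0.191233
θ = atan2(y, x) = -21.7643° → 338.2357° (mod 360°)

338.2°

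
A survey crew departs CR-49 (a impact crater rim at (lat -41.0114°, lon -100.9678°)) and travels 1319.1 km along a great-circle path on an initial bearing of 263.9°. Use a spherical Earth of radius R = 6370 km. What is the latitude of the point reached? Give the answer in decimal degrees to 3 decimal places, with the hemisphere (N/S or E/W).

41.199°S

δ = d/R = 1319.1/6370 = 0.207080 rad
φ₂ = arcsin(sin φ₁ cos δ + cos φ₁ sin δ cos θ)
   = arcsin(-0.65621·0.97864 + 0.75458·0.20560·-0.10626) = -41.19896°
λ₂ = λ₁ + atan2(sin θ sin δ cos φ₁, cos δ − sin φ₁ sin φ₂) = -116.73362°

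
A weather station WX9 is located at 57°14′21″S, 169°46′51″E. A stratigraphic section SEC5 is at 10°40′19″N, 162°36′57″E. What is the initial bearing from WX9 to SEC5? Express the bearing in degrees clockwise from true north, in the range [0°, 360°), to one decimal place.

352.4°

WX9: φ = -57.23917°, λ = +169.78083°
SEC5: φ = +10.67194°, λ = +162.61583°
Δλ = -7.1650°
y = sin Δλ · cos φ₂ = -0.122570
x = cos φ₁ sin φ₂ − sin φ₁ cos φ₂ cos Δλ = 0.920148
θ = atan2(y, x) = -7.5875° → 352.4125° (mod 360°)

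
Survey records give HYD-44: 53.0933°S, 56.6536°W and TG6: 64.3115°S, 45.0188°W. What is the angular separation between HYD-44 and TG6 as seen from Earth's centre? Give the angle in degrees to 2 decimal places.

12.70°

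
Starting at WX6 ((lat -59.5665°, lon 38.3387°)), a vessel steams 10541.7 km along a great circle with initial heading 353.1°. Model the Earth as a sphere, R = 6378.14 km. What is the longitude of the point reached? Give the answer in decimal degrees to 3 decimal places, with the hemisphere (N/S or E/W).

29.947°E

δ = d/R = 10541.7/6378.14 = 1.652786 rad
φ₂ = arcsin(sin φ₁ cos δ + cos φ₁ sin δ cos θ)
   = arcsin(-0.86222·-0.08190 + 0.50654·0.99664·0.99276) = 34.87540°
λ₂ = λ₁ + atan2(sin θ sin δ cos φ₁, cos δ − sin φ₁ sin φ₂) = 29.94667°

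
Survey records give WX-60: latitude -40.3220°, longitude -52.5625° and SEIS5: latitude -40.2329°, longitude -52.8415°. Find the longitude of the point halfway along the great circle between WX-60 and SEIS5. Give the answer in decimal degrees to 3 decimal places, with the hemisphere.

52.702°W

Bx = cos φ₂ cos Δλ = 0.763416,  By = cos φ₂ sin Δλ = -0.003717
φₘ = atan2(sin φ₁ + sin φ₂, √((cos φ₁ + Bx)² + By²)) = -40.27753°
λₘ = λ₁ + atan2(By, cos φ₁ + Bx) = -52.70209°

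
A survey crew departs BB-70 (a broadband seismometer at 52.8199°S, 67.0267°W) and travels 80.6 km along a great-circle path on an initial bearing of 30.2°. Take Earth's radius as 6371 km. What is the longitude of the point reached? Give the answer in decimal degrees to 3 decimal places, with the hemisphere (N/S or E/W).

66.432°W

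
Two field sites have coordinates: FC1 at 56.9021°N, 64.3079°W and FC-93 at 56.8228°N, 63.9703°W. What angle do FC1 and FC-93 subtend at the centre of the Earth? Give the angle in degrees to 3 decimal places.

0.201°

Δφ = -0.0793°,  Δλ = 0.3376°
a = sin²(Δφ/2) + cos φ₁ cos φ₂ sin²(Δλ/2) = 0.000003
c = 2·arcsin(√a) = 0.003506 rad = 0.2009°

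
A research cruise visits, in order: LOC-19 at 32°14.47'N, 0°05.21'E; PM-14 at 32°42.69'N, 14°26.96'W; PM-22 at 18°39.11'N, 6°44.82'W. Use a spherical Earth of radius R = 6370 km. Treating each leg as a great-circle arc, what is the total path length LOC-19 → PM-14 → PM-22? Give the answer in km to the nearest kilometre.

3105 km

LOC-19: φ = +32.24117°, λ = +0.08683°
PM-14: φ = +32.71150°, λ = -14.44933°
PM-22: φ = +18.65183°, λ = -6.74700°
LOC-19→PM-14: c = 0.214018 rad, d = 1363.29 km
PM-14→PM-22: c = 0.273429 rad, d = 1741.74 km
Total = 1363.29 + 1741.74 = 3105.04 km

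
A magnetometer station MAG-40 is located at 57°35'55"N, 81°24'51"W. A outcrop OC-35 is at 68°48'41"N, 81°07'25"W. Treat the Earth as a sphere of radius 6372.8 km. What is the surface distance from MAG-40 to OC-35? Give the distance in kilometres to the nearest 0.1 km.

1247.2 km

MAG-40: φ = +57.59861°, λ = -81.41417°
OC-35: φ = +68.81139°, λ = -81.12361°
Δφ = 11.2128°,  Δλ = 0.2906°
a = sin²(Δφ/2) + cos φ₁ cos φ₂ sin²(Δλ/2) = 0.009545
c = 2·arcsin(√a) = 0.195713 rad = 11.2135°
d = R·c = 6372.8 × 0.195713 = 1247.2 km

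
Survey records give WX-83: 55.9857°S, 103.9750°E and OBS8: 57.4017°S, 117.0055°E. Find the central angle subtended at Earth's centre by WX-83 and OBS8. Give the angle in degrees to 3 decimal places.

7.282°

Δφ = -1.4160°,  Δλ = 13.0305°
a = sin²(Δφ/2) + cos φ₁ cos φ₂ sin²(Δλ/2) = 0.004033
c = 2·arcsin(√a) = 0.127095 rad = 7.2820°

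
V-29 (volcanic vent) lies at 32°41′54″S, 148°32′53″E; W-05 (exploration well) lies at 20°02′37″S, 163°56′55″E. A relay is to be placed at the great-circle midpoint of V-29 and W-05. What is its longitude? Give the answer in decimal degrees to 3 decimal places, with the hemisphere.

156.674°E

V-29: φ = -32.69833°, λ = +148.54806°
W-05: φ = -20.04361°, λ = +163.94861°
Bx = cos φ₂ cos Δλ = 0.905700,  By = cos φ₂ sin Δλ = 0.249481
φₘ = atan2(sin φ₁ + sin φ₂, √((cos φ₁ + Bx)² + By²)) = -26.57745°
λₘ = λ₁ + atan2(By, cos φ₁ + Bx) = 156.67420°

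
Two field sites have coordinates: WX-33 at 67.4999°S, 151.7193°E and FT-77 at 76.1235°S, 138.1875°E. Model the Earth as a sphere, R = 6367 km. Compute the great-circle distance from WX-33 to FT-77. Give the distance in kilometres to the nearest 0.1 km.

Δφ = -8.6236°,  Δλ = -13.5318°
a = sin²(Δφ/2) + cos φ₁ cos φ₂ sin²(Δλ/2) = 0.006927
c = 2·arcsin(√a) = 0.166644 rad = 9.5480°
d = R·c = 6367 × 0.166644 = 1061.0 km

1061.0 km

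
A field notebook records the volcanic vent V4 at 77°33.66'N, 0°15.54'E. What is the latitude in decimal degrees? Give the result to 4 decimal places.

77° + 33.66′/60 = 77 + 0.56100 = 77.5610°

77.5610°N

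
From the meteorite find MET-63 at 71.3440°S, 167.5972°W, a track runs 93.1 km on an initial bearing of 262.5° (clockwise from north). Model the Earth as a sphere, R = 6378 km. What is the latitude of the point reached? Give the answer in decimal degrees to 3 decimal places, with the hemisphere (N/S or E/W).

δ = d/R = 93.1/6378 = 0.014597 rad
φ₂ = arcsin(sin φ₁ cos δ + cos φ₁ sin δ cos θ)
   = arcsin(-0.94746·0.99989 + 0.31989·0.01460·-0.13053) = -71.43530°
λ₂ = λ₁ + atan2(sin θ sin δ cos φ₁, cos δ − sin φ₁ sin φ₂) = -170.20246°

71.435°S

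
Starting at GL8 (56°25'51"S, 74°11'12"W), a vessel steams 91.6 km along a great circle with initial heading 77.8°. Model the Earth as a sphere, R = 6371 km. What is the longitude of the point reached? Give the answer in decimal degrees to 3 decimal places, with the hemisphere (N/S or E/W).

GL8: φ = -56.43083°, λ = -74.18667°
δ = d/R = 91.6/6371 = 0.014378 rad
φ₂ = arcsin(sin φ₁ cos δ + cos φ₁ sin δ cos θ)
   = arcsin(-0.83322·0.99990 + 0.55294·0.01438·0.21132) = -56.24827°
λ₂ = λ₁ + atan2(sin θ sin δ cos φ₁, cos δ − sin φ₁ sin φ₂) = -72.73735°

72.737°W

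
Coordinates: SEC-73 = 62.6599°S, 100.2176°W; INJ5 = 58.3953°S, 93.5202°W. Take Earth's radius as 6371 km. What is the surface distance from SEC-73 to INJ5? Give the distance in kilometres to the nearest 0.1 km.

598.6 km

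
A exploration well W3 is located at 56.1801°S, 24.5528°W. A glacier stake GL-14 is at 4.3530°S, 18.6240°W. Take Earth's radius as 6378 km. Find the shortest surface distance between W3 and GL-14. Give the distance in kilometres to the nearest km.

Δφ = 51.8271°,  Δλ = 5.9288°
a = sin²(Δφ/2) + cos φ₁ cos φ₂ sin²(Δλ/2) = 0.192466
c = 2·arcsin(√a) = 0.908324 rad = 52.0431°
d = R·c = 6378 × 0.908324 = 5793.3 km

5793 km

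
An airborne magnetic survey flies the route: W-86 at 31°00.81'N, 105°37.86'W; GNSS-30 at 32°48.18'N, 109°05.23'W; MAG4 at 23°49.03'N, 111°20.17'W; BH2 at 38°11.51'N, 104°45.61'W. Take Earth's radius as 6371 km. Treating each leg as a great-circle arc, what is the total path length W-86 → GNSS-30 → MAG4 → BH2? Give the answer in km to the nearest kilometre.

W-86: φ = +31.01350°, λ = -105.63100°
GNSS-30: φ = +32.80300°, λ = -109.08717°
MAG4: φ = +23.81717°, λ = -111.33617°
BH2: φ = +38.19183°, λ = -104.76017°
W-86→GNSS-30: c = 0.059974 rad, d = 382.10 km
GNSS-30→MAG4: c = 0.160580 rad, d = 1023.06 km
MAG4→BH2: c = 0.269281 rad, d = 1715.59 km
Total = 382.10 + 1023.06 + 1715.59 = 3120.74 km

3121 km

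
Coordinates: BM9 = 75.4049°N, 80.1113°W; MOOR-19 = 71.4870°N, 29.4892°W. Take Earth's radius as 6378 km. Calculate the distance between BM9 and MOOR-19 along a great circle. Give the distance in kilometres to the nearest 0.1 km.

1607.3 km

Δφ = -3.9179°,  Δλ = 50.6221°
a = sin²(Δφ/2) + cos φ₁ cos φ₂ sin²(Δλ/2) = 0.015793
c = 2·arcsin(√a) = 0.252008 rad = 14.4390°
d = R·c = 6378 × 0.252008 = 1607.3 km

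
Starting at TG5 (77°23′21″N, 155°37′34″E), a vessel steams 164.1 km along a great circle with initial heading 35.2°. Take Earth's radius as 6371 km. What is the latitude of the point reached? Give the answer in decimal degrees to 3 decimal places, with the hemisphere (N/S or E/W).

TG5: φ = +77.38917°, λ = +155.62611°
δ = d/R = 164.1/6371 = 0.025757 rad
φ₂ = arcsin(sin φ₁ cos δ + cos φ₁ sin δ cos θ)
   = arcsin(0.97588·0.99967 + 0.21833·0.02575·0.81714) = 78.56393°
λ₂ = λ₁ + atan2(sin θ sin δ cos φ₁, cos δ − sin φ₁ sin φ₂) = 159.92013°

78.564°N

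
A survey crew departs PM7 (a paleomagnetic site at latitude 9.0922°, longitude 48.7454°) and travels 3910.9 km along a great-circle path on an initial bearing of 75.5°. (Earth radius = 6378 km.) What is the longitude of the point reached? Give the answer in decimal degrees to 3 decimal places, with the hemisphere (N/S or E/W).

δ = d/R = 3910.9/6378 = 0.613186 rad
φ₂ = arcsin(sin φ₁ cos δ + cos φ₁ sin δ cos θ)
   = arcsin(0.15802·0.81782 + 0.98744·0.57548·0.25038) = 15.75426°
λ₂ = λ₁ + atan2(sin θ sin δ cos φ₁, cos δ − sin φ₁ sin φ₂) = 84.11803°

84.118°E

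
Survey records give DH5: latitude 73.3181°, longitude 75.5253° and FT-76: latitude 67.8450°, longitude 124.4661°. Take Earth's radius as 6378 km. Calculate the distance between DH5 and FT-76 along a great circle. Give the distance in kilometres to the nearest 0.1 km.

1848.5 km

Δφ = -5.4731°,  Δλ = 48.9408°
a = sin²(Δφ/2) + cos φ₁ cos φ₂ sin²(Δλ/2) = 0.020854
c = 2·arcsin(√a) = 0.289829 rad = 16.6060°
d = R·c = 6378 × 0.289829 = 1848.5 km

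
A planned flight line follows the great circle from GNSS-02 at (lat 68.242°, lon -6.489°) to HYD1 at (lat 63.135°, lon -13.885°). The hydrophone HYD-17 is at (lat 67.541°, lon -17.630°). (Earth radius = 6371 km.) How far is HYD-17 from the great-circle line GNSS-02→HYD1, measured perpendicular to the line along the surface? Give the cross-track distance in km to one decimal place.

369.2 km

δ₁₃ = central angle GNSS-02→HYD-17 = 0.074092 rad  (haversine)
θ₁₃ = bearing GNSS-02→HYD-17 = 265.702°,  θ₁₂ = bearing GNSS-02→HYD1 = 214.222°
dₓₜ = R·arcsin(sin δ₁₃ · sin(θ₁₃ − θ₁₂)) = 6371·arcsin(0.07402·sin(51.480°)) = 369.187 km
|dₓₜ| = 369.187 km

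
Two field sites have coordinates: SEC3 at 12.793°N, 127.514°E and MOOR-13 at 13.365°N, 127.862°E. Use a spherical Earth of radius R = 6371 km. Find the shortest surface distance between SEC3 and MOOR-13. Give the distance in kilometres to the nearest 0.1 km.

Δφ = 0.5720°,  Δλ = 0.3480°
a = sin²(Δφ/2) + cos φ₁ cos φ₂ sin²(Δλ/2) = 0.000034
c = 2·arcsin(√a) = 0.011605 rad = 0.6649°
d = R·c = 6371 × 0.011605 = 73.9 km

73.9 km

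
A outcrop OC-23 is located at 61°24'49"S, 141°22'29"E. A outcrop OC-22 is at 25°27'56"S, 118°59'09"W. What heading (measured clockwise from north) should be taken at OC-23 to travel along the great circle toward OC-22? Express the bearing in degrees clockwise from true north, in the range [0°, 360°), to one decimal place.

OC-23: φ = -61.41361°, λ = +141.37472°
OC-22: φ = -25.46556°, λ = -118.98583°
Δλ = 99.6394°
y = sin Δλ · cos φ₂ = 0.890097
x = cos φ₁ sin φ₂ − sin φ₁ cos φ₂ cos Δλ = -0.338482
θ = atan2(y, x) = 110.8206° → 110.8206° (mod 360°)

110.8°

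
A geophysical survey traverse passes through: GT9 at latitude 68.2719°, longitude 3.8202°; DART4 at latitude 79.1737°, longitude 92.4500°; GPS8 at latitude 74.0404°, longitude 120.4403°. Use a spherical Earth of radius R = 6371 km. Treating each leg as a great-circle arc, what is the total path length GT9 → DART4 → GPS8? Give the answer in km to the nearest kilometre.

GT9→DART4: c = 0.417564 rad, d = 2660.30 km
DART4→GPS8: c = 0.141907 rad, d = 904.09 km
Total = 2660.30 + 904.09 = 3564.39 km

3564 km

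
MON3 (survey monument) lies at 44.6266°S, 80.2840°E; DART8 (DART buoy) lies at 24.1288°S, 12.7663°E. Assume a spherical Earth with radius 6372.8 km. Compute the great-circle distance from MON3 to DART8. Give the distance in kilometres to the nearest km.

6409 km

Δφ = 20.4978°,  Δλ = -67.5177°
a = sin²(Δφ/2) + cos φ₁ cos φ₂ sin²(Δλ/2) = 0.232229
c = 2·arcsin(√a) = 1.005647 rad = 57.6193°
d = R·c = 6372.8 × 1.005647 = 6408.8 km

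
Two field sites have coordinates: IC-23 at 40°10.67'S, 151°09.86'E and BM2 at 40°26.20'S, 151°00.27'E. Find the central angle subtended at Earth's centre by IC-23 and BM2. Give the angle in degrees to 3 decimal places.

IC-23: φ = -40.17783°, λ = +151.16433°
BM2: φ = -40.43667°, λ = +151.00450°
Δφ = -0.2588°,  Δλ = -0.1598°
a = sin²(Δφ/2) + cos φ₁ cos φ₂ sin²(Δλ/2) = 0.000006
c = 2·arcsin(√a) = 0.004993 rad = 0.2861°

0.286°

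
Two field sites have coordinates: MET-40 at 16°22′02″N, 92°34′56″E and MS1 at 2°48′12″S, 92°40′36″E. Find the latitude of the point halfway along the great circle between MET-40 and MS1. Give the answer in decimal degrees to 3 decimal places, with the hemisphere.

MET-40: φ = +16.36722°, λ = +92.58222°
MS1: φ = -2.80333°, λ = +92.67667°
Bx = cos φ₂ cos Δλ = 0.998802,  By = cos φ₂ sin Δλ = 0.001646
φₘ = atan2(sin φ₁ + sin φ₂, √((cos φ₁ + Bx)² + By²)) = 6.78195°
λₘ = λ₁ + atan2(By, cos φ₁ + Bx) = 92.63039°

6.782°N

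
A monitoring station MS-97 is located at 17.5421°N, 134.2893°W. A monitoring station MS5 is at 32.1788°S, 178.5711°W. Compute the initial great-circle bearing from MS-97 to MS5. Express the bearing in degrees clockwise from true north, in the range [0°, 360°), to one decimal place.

Δλ = -44.2818°
y = sin Δλ · cos φ₂ = -0.590939
x = cos φ₁ sin φ₂ − sin φ₁ cos φ₂ cos Δλ = -0.690432
θ = atan2(y, x) = -139.4398° → 220.5602° (mod 360°)

220.6°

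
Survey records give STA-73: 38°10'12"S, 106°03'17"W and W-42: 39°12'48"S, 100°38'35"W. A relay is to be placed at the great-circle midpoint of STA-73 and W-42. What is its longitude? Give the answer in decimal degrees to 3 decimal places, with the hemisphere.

STA-73: φ = -38.17000°, λ = -106.05472°
W-42: φ = -39.21333°, λ = -100.64306°
Bx = cos φ₂ cos Δλ = 0.771344,  By = cos φ₂ sin Δλ = 0.073072
φₘ = atan2(sin φ₁ + sin φ₂, √((cos φ₁ + Bx)² + By²)) = -38.72286°
λₘ = λ₁ + atan2(By, cos φ₁ + Bx) = -103.36864°

103.369°W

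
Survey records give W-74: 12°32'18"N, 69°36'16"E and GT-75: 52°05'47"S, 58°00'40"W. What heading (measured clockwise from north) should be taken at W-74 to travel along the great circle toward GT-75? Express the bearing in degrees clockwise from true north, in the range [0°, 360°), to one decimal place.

215.2°

W-74: φ = +12.53833°, λ = +69.60444°
GT-75: φ = -52.09639°, λ = -58.01111°
Δλ = -127.6156°
y = sin Δλ · cos φ₂ = -0.486629
x = cos φ₁ sin φ₂ − sin φ₁ cos φ₂ cos Δλ = -0.688825
θ = atan2(y, x) = -144.7602° → 215.2398° (mod 360°)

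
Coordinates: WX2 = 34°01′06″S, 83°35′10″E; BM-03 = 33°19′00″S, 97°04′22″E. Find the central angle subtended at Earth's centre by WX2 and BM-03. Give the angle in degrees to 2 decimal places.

11.24°

WX2: φ = -34.01833°, λ = +83.58611°
BM-03: φ = -33.31667°, λ = +97.07278°
Δφ = 0.7017°,  Δλ = 13.4867°
a = sin²(Δφ/2) + cos φ₁ cos φ₂ sin²(Δλ/2) = 0.009587
c = 2·arcsin(√a) = 0.196145 rad = 11.2383°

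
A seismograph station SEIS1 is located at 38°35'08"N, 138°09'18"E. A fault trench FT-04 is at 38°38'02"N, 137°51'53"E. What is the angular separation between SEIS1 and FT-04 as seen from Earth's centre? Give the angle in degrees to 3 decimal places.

SEIS1: φ = +38.58556°, λ = +138.15500°
FT-04: φ = +38.63389°, λ = +137.86472°
Δφ = 0.0483°,  Δλ = -0.2903°
a = sin²(Δφ/2) + cos φ₁ cos φ₂ sin²(Δλ/2) = 0.000004
c = 2·arcsin(√a) = 0.004048 rad = 0.2319°

0.232°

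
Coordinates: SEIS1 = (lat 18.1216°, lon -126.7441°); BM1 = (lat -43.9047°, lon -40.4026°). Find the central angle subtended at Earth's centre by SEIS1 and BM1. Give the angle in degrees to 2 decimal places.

Δφ = -62.0263°,  Δλ = 86.3415°
a = sin²(Δφ/2) + cos φ₁ cos φ₂ sin²(Δλ/2) = 0.585998
c = 2·arcsin(√a) = 1.743652 rad = 99.9039°

99.90°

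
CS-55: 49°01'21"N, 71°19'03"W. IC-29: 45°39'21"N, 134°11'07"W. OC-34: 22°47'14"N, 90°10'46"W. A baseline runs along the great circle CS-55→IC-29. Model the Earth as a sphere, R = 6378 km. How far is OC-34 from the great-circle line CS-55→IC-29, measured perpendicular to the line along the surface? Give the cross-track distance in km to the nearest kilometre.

CS-55: φ = +49.02250°, λ = -71.31750°
IC-29: φ = +45.65583°, λ = -134.18528°
OC-34: φ = +22.78722°, λ = -90.17944°
δ₁₃ = central angle CS-55→OC-34 = 0.526601 rad  (haversine)
θ₁₃ = bearing CS-55→OC-34 = 216.372°,  θ₁₂ = bearing CS-55→IC-29 = 290.155°
dₓₜ = R·arcsin(sin δ₁₃ · sin(θ₁₃ − θ₁₂)) = 6378·arcsin(0.50260·sin(-73.783°)) = -3212.086 km
|dₓₜ| = 3212.086 km

3212 km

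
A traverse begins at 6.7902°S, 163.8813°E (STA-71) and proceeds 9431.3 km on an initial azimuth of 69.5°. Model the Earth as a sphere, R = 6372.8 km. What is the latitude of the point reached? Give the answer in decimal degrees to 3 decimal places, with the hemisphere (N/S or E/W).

19.608°N

δ = d/R = 9431.3/6372.8 = 1.479930 rad
φ₂ = arcsin(sin φ₁ cos δ + cos φ₁ sin δ cos θ)
   = arcsin(-0.11823·0.09074 + 0.99299·0.99587·0.35021) = 19.60827°
λ₂ = λ₁ + atan2(sin θ sin δ cos φ₁, cos δ − sin φ₁ sin φ₂) = -114.13331°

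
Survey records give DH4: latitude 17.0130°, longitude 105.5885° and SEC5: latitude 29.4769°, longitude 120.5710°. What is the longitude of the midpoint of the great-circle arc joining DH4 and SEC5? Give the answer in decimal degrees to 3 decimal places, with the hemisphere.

Bx = cos φ₂ cos Δλ = 0.840960,  By = cos φ₂ sin Δλ = 0.225059
φₘ = atan2(sin φ₁ + sin φ₂, √((cos φ₁ + Bx)² + By²)) = 23.42317°
λₘ = λ₁ + atan2(By, cos φ₁ + Bx) = 112.72637°

112.726°E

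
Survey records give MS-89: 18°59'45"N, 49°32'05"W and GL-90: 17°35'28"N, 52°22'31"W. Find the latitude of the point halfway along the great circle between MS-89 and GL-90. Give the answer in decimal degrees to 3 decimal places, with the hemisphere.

MS-89: φ = +18.99583°, λ = -49.53472°
GL-90: φ = +17.59111°, λ = -52.37528°
Bx = cos φ₂ cos Δλ = 0.952066,  By = cos φ₂ sin Δλ = -0.047239
φₘ = atan2(sin φ₁ + sin φ₂, √((cos φ₁ + Bx)² + By²)) = 18.29872°
λₘ = λ₁ + atan2(By, cos φ₁ + Bx) = -50.96076°

18.299°N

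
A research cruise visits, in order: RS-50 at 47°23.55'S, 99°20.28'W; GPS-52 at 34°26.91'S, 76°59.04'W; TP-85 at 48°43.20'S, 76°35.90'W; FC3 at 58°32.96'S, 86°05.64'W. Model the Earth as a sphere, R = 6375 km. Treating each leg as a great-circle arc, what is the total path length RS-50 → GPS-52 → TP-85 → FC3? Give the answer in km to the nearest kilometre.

5199 km

RS-50: φ = -47.39250°, λ = -99.33800°
GPS-52: φ = -34.44850°, λ = -76.98400°
TP-85: φ = -48.72000°, λ = -76.59833°
FC3: φ = -58.54933°, λ = -86.09400°
RS-50→GPS-52: c = 0.369141 rad, d = 2353.28 km
GPS-52→TP-85: c = 0.249135 rad, d = 1588.23 km
TP-85→FC3: c = 0.197276 rad, d = 1257.64 km
Total = 2353.28 + 1588.23 + 1257.64 = 5199.15 km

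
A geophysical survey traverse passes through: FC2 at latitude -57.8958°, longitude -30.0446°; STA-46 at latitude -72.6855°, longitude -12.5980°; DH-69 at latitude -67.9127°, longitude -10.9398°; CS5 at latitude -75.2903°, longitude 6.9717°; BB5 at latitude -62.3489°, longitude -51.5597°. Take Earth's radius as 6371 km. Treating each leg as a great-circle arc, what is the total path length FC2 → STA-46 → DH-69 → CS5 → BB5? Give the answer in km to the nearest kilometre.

FC2→STA-46: c = 0.285244 rad, d = 1817.29 km
STA-46→DH-69: c = 0.083862 rad, d = 534.29 km
DH-69→CS5: c = 0.160836 rad, d = 1024.68 km
CS5→BB5: c = 0.407095 rad, d = 2593.60 km
Total = 1817.29 + 534.29 + 1024.68 + 2593.60 = 5969.86 km

5970 km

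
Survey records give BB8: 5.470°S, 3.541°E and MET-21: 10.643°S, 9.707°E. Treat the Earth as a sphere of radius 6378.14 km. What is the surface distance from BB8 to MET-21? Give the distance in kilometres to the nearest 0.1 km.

Δφ = -5.1730°,  Δλ = 6.1660°
a = sin²(Δφ/2) + cos φ₁ cos φ₂ sin²(Δλ/2) = 0.004866
c = 2·arcsin(√a) = 0.139632 rad = 8.0003°
d = R·c = 6378.14 × 0.139632 = 890.6 km

890.6 km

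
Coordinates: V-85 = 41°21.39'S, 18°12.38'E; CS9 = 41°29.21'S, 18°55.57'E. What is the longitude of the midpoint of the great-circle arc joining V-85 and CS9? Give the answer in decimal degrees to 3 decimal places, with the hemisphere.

18.566°E

V-85: φ = -41.35650°, λ = +18.20633°
CS9: φ = -41.48683°, λ = +18.92617°
Bx = cos φ₂ cos Δλ = 0.749049,  By = cos φ₂ sin Δλ = 0.009411
φₘ = atan2(sin φ₁ + sin φ₂, √((cos φ₁ + Bx)² + By²)) = -41.42223°
λₘ = λ₁ + atan2(By, cos φ₁ + Bx) = 18.56589°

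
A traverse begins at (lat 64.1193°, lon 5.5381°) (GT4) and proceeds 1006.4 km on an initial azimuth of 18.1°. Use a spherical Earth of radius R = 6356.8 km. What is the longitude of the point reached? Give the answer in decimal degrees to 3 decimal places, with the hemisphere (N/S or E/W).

δ = d/R = 1006.4/6356.8 = 0.158319 rad
φ₂ = arcsin(sin φ₁ cos δ + cos φ₁ sin δ cos θ)
   = arcsin(0.89970·0.98749 + 0.43650·0.15766·0.95052) = 72.52825°
λ₂ = λ₁ + atan2(sin θ sin δ cos φ₁, cos δ − sin φ₁ sin φ₂) = 14.92735°

14.927°E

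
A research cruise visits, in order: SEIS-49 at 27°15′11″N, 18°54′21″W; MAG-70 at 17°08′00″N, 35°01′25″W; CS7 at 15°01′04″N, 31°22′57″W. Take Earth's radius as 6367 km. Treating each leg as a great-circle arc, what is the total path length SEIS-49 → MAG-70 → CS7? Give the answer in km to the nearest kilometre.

SEIS-49: φ = +27.25306°, λ = -18.90583°
MAG-70: φ = +17.13333°, λ = -35.02361°
CS7: φ = +15.01778°, λ = -31.38250°
SEIS-49→MAG-70: c = 0.314181 rad, d = 2000.39 km
MAG-70→CS7: c = 0.071355 rad, d = 454.32 km
Total = 2000.39 + 454.32 = 2454.71 km

2455 km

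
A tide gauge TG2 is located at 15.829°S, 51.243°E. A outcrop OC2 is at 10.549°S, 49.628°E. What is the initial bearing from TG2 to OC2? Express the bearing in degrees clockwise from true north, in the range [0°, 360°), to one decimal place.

343.2°

Δλ = -1.6150°
y = sin Δλ · cos φ₂ = -0.027707
x = cos φ₁ sin φ₂ − sin φ₁ cos φ₂ cos Δλ = 0.091916
θ = atan2(y, x) = -16.7747° → 343.2253° (mod 360°)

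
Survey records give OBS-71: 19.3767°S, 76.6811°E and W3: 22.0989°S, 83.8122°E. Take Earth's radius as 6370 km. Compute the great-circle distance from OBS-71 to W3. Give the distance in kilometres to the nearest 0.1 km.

Δφ = -2.7222°,  Δλ = 7.1311°
a = sin²(Δφ/2) + cos φ₁ cos φ₂ sin²(Δλ/2) = 0.003945
c = 2·arcsin(√a) = 0.125697 rad = 7.2019°
d = R·c = 6370 × 0.125697 = 800.7 km

800.7 km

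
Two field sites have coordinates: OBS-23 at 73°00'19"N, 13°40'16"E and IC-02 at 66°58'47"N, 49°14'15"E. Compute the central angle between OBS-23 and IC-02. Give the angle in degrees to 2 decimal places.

OBS-23: φ = +73.00528°, λ = +13.67111°
IC-02: φ = +66.97972°, λ = +49.23750°
Δφ = -6.0256°,  Δλ = 35.5664°
a = sin²(Δφ/2) + cos φ₁ cos φ₂ sin²(Δλ/2) = 0.013424
c = 2·arcsin(√a) = 0.232247 rad = 13.3068°

13.31°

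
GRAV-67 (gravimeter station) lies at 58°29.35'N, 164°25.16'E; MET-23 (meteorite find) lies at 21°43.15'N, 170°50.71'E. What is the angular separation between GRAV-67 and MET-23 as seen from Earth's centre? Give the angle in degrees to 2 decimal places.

37.06°

GRAV-67: φ = +58.48917°, λ = +164.41933°
MET-23: φ = +21.71917°, λ = +170.84517°
Δφ = -36.7700°,  Δλ = 6.4258°
a = sin²(Δφ/2) + cos φ₁ cos φ₂ sin²(Δλ/2) = 0.101003
c = 2·arcsin(√a) = 0.646836 rad = 37.0610°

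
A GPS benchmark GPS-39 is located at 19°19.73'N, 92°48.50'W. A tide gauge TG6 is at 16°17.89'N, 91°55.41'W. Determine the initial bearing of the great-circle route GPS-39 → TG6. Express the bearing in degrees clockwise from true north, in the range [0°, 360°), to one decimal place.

GPS-39: φ = +19.32883°, λ = -92.80833°
TG6: φ = +16.29817°, λ = -91.92350°
Δλ = 0.8848°
y = sin Δλ · cos φ₂ = 0.014822
x = cos φ₁ sin φ₂ − sin φ₁ cos φ₂ cos Δλ = -0.052833
θ = atan2(y, x) = 164.3286° → 164.3286° (mod 360°)

164.3°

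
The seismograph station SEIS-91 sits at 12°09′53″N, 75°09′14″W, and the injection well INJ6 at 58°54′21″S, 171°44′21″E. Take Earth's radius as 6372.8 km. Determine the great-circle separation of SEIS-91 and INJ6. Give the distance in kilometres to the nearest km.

SEIS-91: φ = +12.16472°, λ = -75.15389°
INJ6: φ = -58.90583°, λ = +171.73917°
Δφ = -71.0706°,  Δλ = -113.1069°
a = sin²(Δφ/2) + cos φ₁ cos φ₂ sin²(Δλ/2) = 0.689287
c = 2·arcsin(√a) = 1.959051 rad = 112.2454°
d = R·c = 6372.8 × 1.959051 = 12484.6 km

12485 km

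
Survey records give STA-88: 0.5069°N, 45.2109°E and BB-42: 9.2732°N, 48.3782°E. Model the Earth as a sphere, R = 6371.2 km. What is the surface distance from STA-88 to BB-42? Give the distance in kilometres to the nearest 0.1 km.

Δφ = 8.7663°,  Δλ = 3.1673°
a = sin²(Δφ/2) + cos φ₁ cos φ₂ sin²(Δλ/2) = 0.006595
c = 2·arcsin(√a) = 0.162594 rad = 9.3160°
d = R·c = 6371.2 × 0.162594 = 1035.9 km

1035.9 km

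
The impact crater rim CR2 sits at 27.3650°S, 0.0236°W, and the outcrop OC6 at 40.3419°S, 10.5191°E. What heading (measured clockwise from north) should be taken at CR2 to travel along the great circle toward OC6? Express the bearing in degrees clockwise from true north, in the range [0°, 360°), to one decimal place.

148.8°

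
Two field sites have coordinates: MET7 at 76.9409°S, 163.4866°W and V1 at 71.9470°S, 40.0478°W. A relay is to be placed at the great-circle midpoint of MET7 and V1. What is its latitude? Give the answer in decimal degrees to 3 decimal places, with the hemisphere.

Bx = cos φ₂ cos Δλ = -0.170767,  By = cos φ₂ sin Δλ = 0.258601
φₘ = atan2(sin φ₁ + sin φ₂, √((cos φ₁ + Bx)² + By²)) = -82.17824°
λₘ = λ₁ + atan2(By, cos φ₁ + Bx) = -85.53352°

82.178°S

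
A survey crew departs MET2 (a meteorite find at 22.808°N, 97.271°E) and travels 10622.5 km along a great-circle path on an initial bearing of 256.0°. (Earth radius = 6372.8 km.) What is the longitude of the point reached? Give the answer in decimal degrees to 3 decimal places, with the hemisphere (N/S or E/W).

7.564°E

δ = d/R = 10622.5/6372.8 = 1.666850 rad
φ₂ = arcsin(sin φ₁ cos δ + cos φ₁ sin δ cos θ)
   = arcsin(0.38764·-0.09591 + 0.92181·0.99539·-0.24192) = -15.01994°
λ₂ = λ₁ + atan2(sin θ sin δ cos φ₁, cos δ − sin φ₁ sin φ₂) = 7.56409°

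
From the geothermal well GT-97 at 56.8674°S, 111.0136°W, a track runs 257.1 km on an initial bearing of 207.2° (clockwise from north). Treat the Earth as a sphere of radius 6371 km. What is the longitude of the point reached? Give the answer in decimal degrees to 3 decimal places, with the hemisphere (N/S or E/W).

113.060°W

δ = d/R = 257.1/6371 = 0.040355 rad
φ₂ = arcsin(sin φ₁ cos δ + cos φ₁ sin δ cos θ)
   = arcsin(-0.83741·0.99919 + 0.54658·0.04034·-0.88942) = -58.90794°
λ₂ = λ₁ + atan2(sin θ sin δ cos φ₁, cos δ − sin φ₁ sin φ₂) = -113.06006°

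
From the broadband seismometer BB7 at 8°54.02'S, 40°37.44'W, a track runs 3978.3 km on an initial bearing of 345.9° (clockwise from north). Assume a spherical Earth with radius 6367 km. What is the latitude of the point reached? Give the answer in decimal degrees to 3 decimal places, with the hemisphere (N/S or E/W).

25.787°N

BB7: φ = -8.90033°, λ = -40.62400°
δ = d/R = 3978.3/6367 = 0.624831 rad
φ₂ = arcsin(sin φ₁ cos δ + cos φ₁ sin δ cos θ)
   = arcsin(-0.15472·0.81106 + 0.98796·0.58496·0.96987) = 25.78663°
λ₂ = λ₁ + atan2(sin θ sin δ cos φ₁, cos δ − sin φ₁ sin φ₂) = -49.73021°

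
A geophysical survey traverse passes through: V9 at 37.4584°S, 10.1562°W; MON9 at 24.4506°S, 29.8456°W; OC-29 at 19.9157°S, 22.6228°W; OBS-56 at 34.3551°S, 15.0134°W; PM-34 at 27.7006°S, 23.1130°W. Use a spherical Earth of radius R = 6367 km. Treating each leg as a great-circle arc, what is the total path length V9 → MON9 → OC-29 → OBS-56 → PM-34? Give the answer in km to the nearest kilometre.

V9→MON9: c = 0.370654 rad, d = 2359.95 km
MON9→OC-29: c = 0.140987 rad, d = 897.67 km
OC-29→OBS-56: c = 0.278108 rad, d = 1770.71 km
OBS-56→PM-34: c = 0.167698 rad, d = 1067.73 km
Total = 2359.95 + 897.67 + 1770.71 + 1067.73 = 6096.06 km

6096 km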